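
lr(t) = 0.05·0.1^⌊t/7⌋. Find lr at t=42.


n_drops = ⌊42/7⌋ = 6
lr = 0.05·0.1^6 = 0.05·0.000001 = 0.00000005

0.00000005


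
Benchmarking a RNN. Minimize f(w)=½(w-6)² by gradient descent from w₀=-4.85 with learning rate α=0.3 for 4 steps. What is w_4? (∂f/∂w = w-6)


step 1: grad = -4.85-6 = -10.85; w = -4.85 - 0.3·(-10.85) = -1.595
step 2: grad = -1.595-6 = -7.595; w = -1.595 - 0.3·(-7.595) = 0.6835
step 3: grad = 0.6835-6 = -5.3165; w = 0.6835 - 0.3·(-5.3165) = 2.27845
step 4: grad = 2.27845-6 = -3.72155; w = 2.27845 - 0.3·(-3.72155) = 3.394915

3.394915


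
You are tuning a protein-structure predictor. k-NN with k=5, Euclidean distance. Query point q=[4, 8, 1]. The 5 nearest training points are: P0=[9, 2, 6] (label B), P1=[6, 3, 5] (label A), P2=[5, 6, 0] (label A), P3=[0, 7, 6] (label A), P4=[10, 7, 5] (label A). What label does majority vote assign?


d(q,P0) = 9.2736  (label B)
d(q,P1) = 6.7082  (label A)
d(q,P2) = 2.4495  (label A)
d(q,P3) = 6.4807  (label A)
d(q,P4) = 7.2801  (label A)
Votes: A=4, B=1
Majority → A

A


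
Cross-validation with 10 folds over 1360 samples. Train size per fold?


Fold size = 1360/10 = 136
Training per fold = 1360 - 136 = 1224

1224


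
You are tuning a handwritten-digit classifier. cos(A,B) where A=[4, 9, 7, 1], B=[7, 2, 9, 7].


A·B = 4·7 + 9·2 + 7·9 + 1·7 = 116
‖A‖ = √147 = 12.1244, ‖B‖ = √183 = 13.5277
cos = 116/(√147·√183) = 116/√26901 = 0.7073

0.7073


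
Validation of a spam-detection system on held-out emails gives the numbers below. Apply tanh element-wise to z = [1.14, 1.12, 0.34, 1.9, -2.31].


tanh(1.14) = 0.8144
tanh(1.12) = 0.8076
tanh(0.34) = 0.3275
tanh(1.9) = 0.9562
tanh(-2.31) = -0.9805
result = [0.8144, 0.8076, 0.3275, 0.9562, -0.9805]

[0.8144, 0.8076, 0.3275, 0.9562, -0.9805]


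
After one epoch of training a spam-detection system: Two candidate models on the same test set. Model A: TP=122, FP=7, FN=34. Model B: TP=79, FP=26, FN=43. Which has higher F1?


Model A: P=122/129=0.9457, R=122/156=0.7821, F1=2PR/(P+R)=2TP/(2TP+FP+FN)=244/285=0.8561
Model B: P=79/105=0.7524, R=79/122=0.6475, F1=2PR/(P+R)=2TP/(2TP+FP+FN)=158/227=0.696
0.8561 > 0.696 → Model A

Model A


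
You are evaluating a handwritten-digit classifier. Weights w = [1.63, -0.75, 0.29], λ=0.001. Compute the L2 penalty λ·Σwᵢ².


‖w‖₂² = (1.63)² + (-0.75)² + (0.29)²
     = 2.6569 + 0.5625 + 0.0841
     = 3.3035
λ·‖w‖₂² = 0.001·3.3035 = 0.003304

0.003304


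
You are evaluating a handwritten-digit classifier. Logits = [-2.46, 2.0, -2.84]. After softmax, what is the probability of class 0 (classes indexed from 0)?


Exponentials: e^-2.46=0.0854, e^2.0=7.3891, e^-2.84=0.0584
Sum = 7.5329
Softmax = [0.0113, 0.9809, 0.0078]
p[0] = 0.0854/7.5329 = 0.0113

0.0113


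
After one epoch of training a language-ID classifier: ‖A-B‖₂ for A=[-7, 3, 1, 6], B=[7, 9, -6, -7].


d = √((-7-7)² + (3-9)² + (1+ 6)² + (6+ 7)²)
  = √(196 + 36 + 49 + 169)
  = √450 = 21.2132

21.2132


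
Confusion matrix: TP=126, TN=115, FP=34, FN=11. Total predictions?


Total = TP + TN + FP + FN
= 126 + 115 + 34 + 11
= 286
(Predicted positive: 160, predicted negative: 126)

286


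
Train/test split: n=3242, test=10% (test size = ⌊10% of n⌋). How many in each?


Test = ⌊3242·10/100⌋ = 324
Train = 3242 - 324 = 2918

Train: 2918, Test: 324


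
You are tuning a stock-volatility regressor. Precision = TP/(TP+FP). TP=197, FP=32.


Precision = TP/(TP+FP)
= 197/(197+32)
= 197/229 = 86.03%

86.03%


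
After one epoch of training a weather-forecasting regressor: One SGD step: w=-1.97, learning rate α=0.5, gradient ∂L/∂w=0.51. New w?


w_new = w - α·∇
= -1.97 - 0.5·0.51
= -1.97 - 0.255
= -2.225

-2.225


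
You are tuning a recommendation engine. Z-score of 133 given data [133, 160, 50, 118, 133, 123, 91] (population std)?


μ = 115.4286, σ = 32.8323
z = (133 - 115.4286)/32.8323 = 0.5352

0.5352


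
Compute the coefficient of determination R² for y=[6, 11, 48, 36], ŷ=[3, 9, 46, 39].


ȳ = 25.25
SS_res = Σ(y-ŷ)² = 26
SS_tot = Σ(y-ȳ)² = 1206.75
R² = 1 - SS_res/SS_tot = 1 - 0.0215 = 0.9785

0.9785


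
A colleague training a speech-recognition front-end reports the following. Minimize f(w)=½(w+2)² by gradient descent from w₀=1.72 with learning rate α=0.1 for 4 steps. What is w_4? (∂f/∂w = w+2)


step 1: grad = 1.72+2 = 3.72; w = 1.72 - 0.1·(3.72) = 1.348
step 2: grad = 1.348+2 = 3.348; w = 1.348 - 0.1·(3.348) = 1.0132
step 3: grad = 1.0132+2 = 3.0132; w = 1.0132 - 0.1·(3.0132) = 0.71188
step 4: grad = 0.71188+2 = 2.71188; w = 0.71188 - 0.1·(2.71188) = 0.440692

0.440692


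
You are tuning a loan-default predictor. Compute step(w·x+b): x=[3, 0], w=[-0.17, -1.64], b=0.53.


z = (3)·(-0.17) + (0)·(-1.64) + 0.53
  = 0.02
step(z) = 1 (z≥0)

1


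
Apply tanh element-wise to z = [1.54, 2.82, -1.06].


tanh(1.54) = 0.9121
tanh(2.82) = 0.9929
tanh(-1.06) = -0.7857
result = [0.9121, 0.9929, -0.7857]

[0.9121, 0.9929, -0.7857]


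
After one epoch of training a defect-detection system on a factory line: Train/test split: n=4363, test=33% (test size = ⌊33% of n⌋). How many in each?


Test = ⌊4363·33/100⌋ = 1439
Train = 4363 - 1439 = 2924

Train: 2924, Test: 1439


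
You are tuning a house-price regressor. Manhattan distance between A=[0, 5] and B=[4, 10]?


d = |0-4| + |5-10|
  = 4 + 5
  = 9

9


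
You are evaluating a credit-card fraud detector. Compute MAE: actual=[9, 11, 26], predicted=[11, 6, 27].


Absolute errors: |9-11|=2, |11-6|=5, |26-27|=1
Sum = 8
MAE = 8/3 = 8/3

8/3


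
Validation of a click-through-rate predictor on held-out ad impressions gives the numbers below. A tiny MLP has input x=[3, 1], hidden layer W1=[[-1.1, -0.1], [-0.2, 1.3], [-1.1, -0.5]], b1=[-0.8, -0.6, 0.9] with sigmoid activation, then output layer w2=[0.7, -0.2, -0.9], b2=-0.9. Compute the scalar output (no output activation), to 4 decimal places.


z1[0] = (-1.1)·(3) + (-0.1)·(1) - 0.8 = -4.2
z1[1] = (-0.2)·(3) + (1.3)·(1) - 0.6 = 0.1
z1[2] = (-1.1)·(3) + (-0.5)·(1) + 0.9 = -2.9
h = sigmoid(z1) = [0.0148, 0.525, 0.0522]
output = (0.7)·(0.0148) + (-0.2)·(0.525) + (-0.9)·(0.0522) - 0.9 = -1.0416

-1.0416


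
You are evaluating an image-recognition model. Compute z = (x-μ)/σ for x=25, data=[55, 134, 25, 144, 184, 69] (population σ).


μ = 101.8333, σ = 55.8851
z = (25 - 101.8333)/55.8851 = -1.3748

-1.3748


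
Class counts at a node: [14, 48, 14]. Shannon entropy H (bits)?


Probabilities: [14/76, 48/76, 14/76] ≈ [0.1842, 0.6316, 0.1842]
H = -((14/76)·log₂(14/76) + (48/76)·log₂(48/76) + (14/76)·log₂(14/76))
  = 1.3179 bits

1.3179 bits


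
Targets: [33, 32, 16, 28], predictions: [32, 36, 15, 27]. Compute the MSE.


Squared errors: (33-32)²=1, (32-36)²=16, (16-15)²=1, (28-27)²=1
Sum = 19
MSE = 19/4 = 19/4

19/4


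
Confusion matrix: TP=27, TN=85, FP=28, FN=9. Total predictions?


Total = TP + TN + FP + FN
= 27 + 85 + 28 + 9
= 149
(Predicted positive: 55, predicted negative: 94)

149


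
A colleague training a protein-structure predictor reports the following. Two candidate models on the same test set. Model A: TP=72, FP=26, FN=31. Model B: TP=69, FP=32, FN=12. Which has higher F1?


Model A: P=72/98=0.7347, R=72/103=0.699, F1=2PR/(P+R)=2TP/(2TP+FP+FN)=144/201=0.7164
Model B: P=69/101=0.6832, R=69/81=0.8519, F1=2PR/(P+R)=2TP/(2TP+FP+FN)=138/182=0.7582
0.7164 < 0.7582 → Model B

Model B


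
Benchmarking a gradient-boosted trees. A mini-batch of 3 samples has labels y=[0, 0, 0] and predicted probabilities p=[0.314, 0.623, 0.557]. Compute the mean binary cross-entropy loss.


L[0] = -ln(1-0.314) = -ln(0.686) = 0.3769
L[1] = -ln(1-0.623) = -ln(0.377) = 0.9755
L[2] = -ln(1-0.557) = -ln(0.443) = 0.8142
mean = (0.3769 + 0.9755 + 0.8142)/3 = 0.7222

0.7222


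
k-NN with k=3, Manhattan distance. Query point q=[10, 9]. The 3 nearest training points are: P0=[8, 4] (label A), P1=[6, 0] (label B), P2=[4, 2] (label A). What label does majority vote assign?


d(q,P0) = 7  (label A)
d(q,P1) = 13  (label B)
d(q,P2) = 13  (label A)
Votes: A=2, B=1
Majority → A

A


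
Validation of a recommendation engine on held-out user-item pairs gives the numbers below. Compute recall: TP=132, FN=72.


Recall = TP/(TP+FN)
= 132/(132+72)
= 132/204 = 64.71%

64.71%


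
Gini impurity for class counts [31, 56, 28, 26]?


Probabilities: [31/141, 56/141, 28/141, 26/141] ≈ [0.2199, 0.3972, 0.1986, 0.1844]
Σpᵢ² = (961 + 3136 + 784 + 676)/141² = 5557/19881
Gini = 1 - Σpᵢ² = 1 - 5557/19881 = 0.7205

0.7205


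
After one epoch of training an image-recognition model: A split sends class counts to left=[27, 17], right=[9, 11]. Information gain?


Parent = [36, 28], H_parent = 0.9887
H_left = 0.9624 (n=44), H_right = 0.9928 (n=20)
H_children = (44/64)·0.9624 + (20/64)·0.9928 = 0.9719
IG = 0.9887 - 0.9719 = 0.0168

0.0168


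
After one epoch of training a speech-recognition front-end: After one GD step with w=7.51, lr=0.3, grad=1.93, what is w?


w_new = w - α·∇
= 7.51 - 0.3·1.93
= 7.51 - 0.579
= 6.931

6.931


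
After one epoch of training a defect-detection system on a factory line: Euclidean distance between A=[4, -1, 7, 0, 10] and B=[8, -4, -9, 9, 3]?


d = √((4-8)² + (-1+ 4)² + (7+ 9)² + (0-9)² + (10-3)²)
  = √(16 + 9 + 256 + 81 + 49)
  = √411 = 20.2731

20.2731


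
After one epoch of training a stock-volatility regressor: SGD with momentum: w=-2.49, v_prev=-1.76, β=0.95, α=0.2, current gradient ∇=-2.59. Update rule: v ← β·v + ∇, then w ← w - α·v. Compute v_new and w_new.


v_new = 0.95·-1.76 - 2.59 = -1.672 - 2.59 = -4.262
w_new = -2.49 - 0.2·-4.262 = -2.49 + 0.8524 = -1.6376

v_new=-4.262, w_new=-1.6376


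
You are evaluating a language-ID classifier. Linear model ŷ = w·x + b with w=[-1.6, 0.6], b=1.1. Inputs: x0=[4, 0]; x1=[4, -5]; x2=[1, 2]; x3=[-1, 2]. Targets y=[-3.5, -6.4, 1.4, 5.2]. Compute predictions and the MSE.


ŷ0 = (-1.6)·(4) + (0.6)·(0) + 1.1 = -5.3
ŷ1 = (-1.6)·(4) + (0.6)·(-5) + 1.1 = -8.3
ŷ2 = (-1.6)·(1) + (0.6)·(2) + 1.1 = 0.7
ŷ3 = (-1.6)·(-1) + (0.6)·(2) + 1.1 = 3.9
errors² = [3.24, 3.61, 0.49, 1.69]
MSE = 9.0300/4 = 2.2575

2.2575


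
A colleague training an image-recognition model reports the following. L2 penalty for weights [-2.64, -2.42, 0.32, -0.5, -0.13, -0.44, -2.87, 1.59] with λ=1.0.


‖w‖₂² = (-2.64)² + (-2.42)² + (0.32)² + (-0.5)² + (-0.13)² + (-0.44)² + (-2.87)² + (1.59)²
     = 6.9696 + 5.8564 + 0.1024 + 0.25 + 0.0169 + 0.1936 + 8.2369 + 2.5281
     = 24.1539
λ·‖w‖₂² = 1.0·24.1539 = 24.1539

24.1539


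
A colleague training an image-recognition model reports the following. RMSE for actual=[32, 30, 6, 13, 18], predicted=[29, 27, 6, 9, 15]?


MSE = 43/5 = 8.6
RMSE = √(43/5) = 2.9326

2.9326


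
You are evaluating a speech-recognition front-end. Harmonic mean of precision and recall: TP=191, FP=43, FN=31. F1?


Precision = 191/234 = 0.8162
Recall = 191/222 = 0.8604
F1 = 2·P·R/(P+R) = 2·TP/(2·TP+FP+FN) = 382/(382+43+31) = 382/456 = 0.8377

0.8377


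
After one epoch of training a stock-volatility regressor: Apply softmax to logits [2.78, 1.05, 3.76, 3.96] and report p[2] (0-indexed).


Exponentials: e^2.78=16.119, e^1.05=2.8577, e^3.76=42.9484, e^3.96=52.4573
Sum = 114.3824
Softmax = [0.1409, 0.025, 0.3755, 0.4586]
p[2] = 42.9484/114.3824 = 0.3755

0.3755


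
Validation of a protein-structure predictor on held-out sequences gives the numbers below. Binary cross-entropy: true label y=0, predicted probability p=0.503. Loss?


BCE = -[y·ln(p) + (1-y)·ln(1-p)]
= -0 - 1·ln(1-0.503)
= -ln(0.497) = 0.6992

0.6992


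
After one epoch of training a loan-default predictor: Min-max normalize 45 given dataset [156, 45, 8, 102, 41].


min=8, max=156
(45-8)/(156-8) = 37/148 = 0.25

0.25


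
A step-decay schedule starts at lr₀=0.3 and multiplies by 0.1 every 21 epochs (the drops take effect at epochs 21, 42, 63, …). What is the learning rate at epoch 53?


n_drops = ⌊53/21⌋ = 2
lr = 0.3·0.1^2 = 0.3·0.01 = 0.003

0.003


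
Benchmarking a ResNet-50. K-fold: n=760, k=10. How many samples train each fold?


Fold size = 760/10 = 76
Training per fold = 760 - 76 = 684

684


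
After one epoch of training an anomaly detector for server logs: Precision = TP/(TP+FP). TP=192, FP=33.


Precision = TP/(TP+FP)
= 192/(192+33)
= 192/225 = 85.33%

85.33%


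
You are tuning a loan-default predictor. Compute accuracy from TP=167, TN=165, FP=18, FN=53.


Accuracy = (TP+TN)/(TP+TN+FP+FN)
= (167+165)/(403)
= 332/403 = 82.38%

82.38%


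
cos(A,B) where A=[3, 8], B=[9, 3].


A·B = 3·9 + 8·3 = 51
‖A‖ = √73 = 8.544, ‖B‖ = √90 = 9.4868
cos = 51/(√73·√90) = 51/√6570 = 0.6292

0.6292


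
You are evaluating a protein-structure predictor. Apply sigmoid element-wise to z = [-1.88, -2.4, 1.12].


σ(-1.88) = 1/(1+e^1.88) = 0.1324
σ(-2.4) = 1/(1+e^2.4) = 0.0832
σ(1.12) = 1/(1+e^-1.12) = 0.754
result = [0.1324, 0.0832, 0.754]

[0.1324, 0.0832, 0.754]


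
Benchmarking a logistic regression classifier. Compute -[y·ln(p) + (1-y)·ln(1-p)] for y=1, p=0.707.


BCE = -[y·ln(p) + (1-y)·ln(1-p)]
= -1·ln(0.707) - 0
= -ln(0.707) = 0.3467

0.3467


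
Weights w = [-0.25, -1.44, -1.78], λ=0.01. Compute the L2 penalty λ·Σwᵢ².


‖w‖₂² = (-0.25)² + (-1.44)² + (-1.78)²
     = 0.0625 + 2.0736 + 3.1684
     = 5.3045
λ·‖w‖₂² = 0.01·5.3045 = 0.053045

0.053045


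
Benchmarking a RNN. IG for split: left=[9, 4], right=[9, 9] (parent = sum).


Parent = [18, 13], H_parent = 0.9812
H_left = 0.8905 (n=13), H_right = 1 (n=18)
H_children = (13/31)·0.8905 + (18/31)·1 = 0.9541
IG = 0.9812 - 0.9541 = 0.0271

0.0271


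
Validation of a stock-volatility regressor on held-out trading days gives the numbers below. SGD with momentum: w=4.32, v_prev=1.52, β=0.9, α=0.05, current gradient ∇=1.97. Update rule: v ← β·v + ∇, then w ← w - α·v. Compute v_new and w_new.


v_new = 0.9·1.52 + 1.97 = 1.368 + 1.97 = 3.338
w_new = 4.32 - 0.05·3.338 = 4.32 - 0.1669 = 4.1531

v_new=3.338, w_new=4.1531


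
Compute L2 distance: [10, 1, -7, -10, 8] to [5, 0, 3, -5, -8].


d = √((10-5)² + (1-0)² + (-7-3)² + (-10+ 5)² + (8+ 8)²)
  = √(25 + 1 + 100 + 25 + 256)
  = √407 = 20.1742

20.1742


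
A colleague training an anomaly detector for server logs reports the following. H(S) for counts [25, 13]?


Probabilities: [25/38, 13/38] ≈ [0.6579, 0.3421]
H = -((25/38)·log₂(25/38) + (13/38)·log₂(13/38))
  = 0.9268 bits

0.9268 bits


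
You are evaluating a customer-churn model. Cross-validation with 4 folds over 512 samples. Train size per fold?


Fold size = 512/4 = 128
Training per fold = 512 - 128 = 384

384


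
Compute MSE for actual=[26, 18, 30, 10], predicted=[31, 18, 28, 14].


Squared errors: (26-31)²=25, (18-18)²=0, (30-28)²=4, (10-14)²=16
Sum = 45
MSE = 45/4 = 45/4

45/4


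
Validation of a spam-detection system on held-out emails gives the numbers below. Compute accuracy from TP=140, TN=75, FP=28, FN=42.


Accuracy = (TP+TN)/(TP+TN+FP+FN)
= (140+75)/(285)
= 215/285 = 75.44%

75.44%


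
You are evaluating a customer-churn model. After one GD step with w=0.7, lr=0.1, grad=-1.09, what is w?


w_new = w - α·∇
= 0.7 - 0.1·-1.09
= 0.7 + 0.109
= 0.809

0.809


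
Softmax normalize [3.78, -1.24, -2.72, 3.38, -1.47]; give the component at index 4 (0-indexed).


Exponentials: e^3.78=43.816, e^-1.24=0.2894, e^-2.72=0.0659, e^3.38=29.3708, e^-1.47=0.2299
Sum = 73.772
Softmax = [0.5939, 0.0039, 0.0009, 0.3981, 0.0031]
p[4] = 0.2299/73.772 = 0.0031

0.0031


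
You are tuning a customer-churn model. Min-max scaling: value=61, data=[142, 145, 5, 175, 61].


min=5, max=175
(61-5)/(175-5) = 56/170 = 0.3294

0.3294


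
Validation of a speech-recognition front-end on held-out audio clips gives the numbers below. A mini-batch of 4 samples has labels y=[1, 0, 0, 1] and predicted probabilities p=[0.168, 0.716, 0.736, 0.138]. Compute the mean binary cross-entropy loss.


L[0] = -ln(0.168) = 1.7838
L[1] = -ln(1-0.716) = -ln(0.284) = 1.2588
L[2] = -ln(1-0.736) = -ln(0.264) = 1.3318
L[3] = -ln(0.138) = 1.9805
mean = (1.7838 + 1.2588 + 1.3318 + 1.9805)/4 = 1.5887

1.5887


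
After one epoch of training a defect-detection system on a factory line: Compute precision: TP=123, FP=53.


Precision = TP/(TP+FP)
= 123/(123+53)
= 123/176 = 69.89%

69.89%


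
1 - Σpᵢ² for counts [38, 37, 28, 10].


Probabilities: [38/113, 37/113, 28/113, 10/113] ≈ [0.3363, 0.3274, 0.2478, 0.0885]
Σpᵢ² = (1444 + 1369 + 784 + 100)/113² = 3697/12769
Gini = 1 - Σpᵢ² = 1 - 3697/12769 = 0.7105

0.7105


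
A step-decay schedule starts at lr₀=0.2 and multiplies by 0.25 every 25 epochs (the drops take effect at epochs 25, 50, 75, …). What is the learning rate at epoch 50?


n_drops = ⌊50/25⌋ = 2
lr = 0.2·0.25^2 = 0.2·0.0625 = 0.0125

0.0125


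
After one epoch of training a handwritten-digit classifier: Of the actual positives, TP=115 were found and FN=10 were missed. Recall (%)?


Recall = TP/(TP+FN)
= 115/(115+10)
= 115/125 = 92.0%

92.0%


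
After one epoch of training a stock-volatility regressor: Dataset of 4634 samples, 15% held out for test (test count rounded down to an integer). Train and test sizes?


Test = ⌊4634·15/100⌋ = 695
Train = 4634 - 695 = 3939

Train: 3939, Test: 695


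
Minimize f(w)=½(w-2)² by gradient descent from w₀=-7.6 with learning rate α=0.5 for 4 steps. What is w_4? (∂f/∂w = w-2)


step 1: grad = -7.6-2 = -9.6; w = -7.6 - 0.5·(-9.6) = -2.8
step 2: grad = -2.8-2 = -4.8; w = -2.8 - 0.5·(-4.8) = -0.4
step 3: grad = -0.4-2 = -2.4; w = -0.4 - 0.5·(-2.4) = 0.8
step 4: grad = 0.8-2 = -1.2; w = 0.8 - 0.5·(-1.2) = 1.4

1.4


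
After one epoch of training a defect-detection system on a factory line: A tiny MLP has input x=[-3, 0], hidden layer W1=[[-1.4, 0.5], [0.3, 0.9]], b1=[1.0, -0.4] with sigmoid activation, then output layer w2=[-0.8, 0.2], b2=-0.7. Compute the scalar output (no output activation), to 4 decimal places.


z1[0] = (-1.4)·(-3) + (0.5)·(0) + 1.0 = 5.2
z1[1] = (0.3)·(-3) + (0.9)·(0) - 0.4 = -1.3
h = sigmoid(z1) = [0.9945, 0.2142]
output = (-0.8)·(0.9945) + (0.2)·(0.2142) - 0.7 = -1.4528

-1.4528


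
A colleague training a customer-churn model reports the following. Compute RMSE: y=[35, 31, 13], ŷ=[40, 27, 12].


MSE = 42/3 = 14
RMSE = √(42/3) = 3.7417

3.7417


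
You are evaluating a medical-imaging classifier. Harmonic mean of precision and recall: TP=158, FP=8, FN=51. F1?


Precision = 158/166 = 0.9518
Recall = 158/209 = 0.756
F1 = 2·P·R/(P+R) = 2·TP/(2·TP+FP+FN) = 316/(316+8+51) = 316/375 = 0.8427

0.8427


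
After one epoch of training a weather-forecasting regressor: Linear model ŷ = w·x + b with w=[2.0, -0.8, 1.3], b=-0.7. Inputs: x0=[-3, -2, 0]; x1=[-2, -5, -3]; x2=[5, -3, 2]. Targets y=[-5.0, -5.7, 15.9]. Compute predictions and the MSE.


ŷ0 = (2.0)·(-3) + (-0.8)·(-2) + (1.3)·(0) - 0.7 = -5.1
ŷ1 = (2.0)·(-2) + (-0.8)·(-5) + (1.3)·(-3) - 0.7 = -4.6
ŷ2 = (2.0)·(5) + (-0.8)·(-3) + (1.3)·(2) - 0.7 = 14.3
errors² = [0.01, 1.21, 2.56]
MSE = 3.7800/3 = 1.26

1.26


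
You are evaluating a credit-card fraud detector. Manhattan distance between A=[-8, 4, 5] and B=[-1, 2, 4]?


d = |-8+ 1| + |4-2| + |5-4|
  = 7 + 2 + 1
  = 10

10


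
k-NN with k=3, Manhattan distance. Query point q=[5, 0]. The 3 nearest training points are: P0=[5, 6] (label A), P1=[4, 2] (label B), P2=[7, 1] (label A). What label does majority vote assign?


d(q,P0) = 6  (label A)
d(q,P1) = 3  (label B)
d(q,P2) = 3  (label A)
Votes: A=2, B=1
Majority → A

A


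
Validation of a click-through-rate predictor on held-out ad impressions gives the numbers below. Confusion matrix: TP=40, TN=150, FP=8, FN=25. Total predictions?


Total = TP + TN + FP + FN
= 40 + 150 + 8 + 25
= 223
(Predicted positive: 48, predicted negative: 175)

223


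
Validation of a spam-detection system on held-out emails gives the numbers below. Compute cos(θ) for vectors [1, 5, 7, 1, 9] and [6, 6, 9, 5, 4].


A·B = 1·6 + 5·6 + 7·9 + 1·5 + 9·4 = 140
‖A‖ = √157 = 12.53, ‖B‖ = √194 = 13.9284
cos = 140/(√157·√194) = 140/√30458 = 0.8022

0.8022


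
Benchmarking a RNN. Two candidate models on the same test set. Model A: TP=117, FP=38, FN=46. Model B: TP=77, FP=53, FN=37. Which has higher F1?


Model A: P=117/155=0.7548, R=117/163=0.7178, F1=2PR/(P+R)=2TP/(2TP+FP+FN)=234/318=0.7358
Model B: P=77/130=0.5923, R=77/114=0.6754, F1=2PR/(P+R)=2TP/(2TP+FP+FN)=154/244=0.6311
0.7358 > 0.6311 → Model A

Model A


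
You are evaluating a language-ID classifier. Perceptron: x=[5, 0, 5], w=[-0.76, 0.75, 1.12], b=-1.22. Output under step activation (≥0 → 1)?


z = (5)·(-0.76) + (0)·(0.75) + (5)·(1.12) - 1.22
  = 0.58
step(z) = 1 (z≥0)

1


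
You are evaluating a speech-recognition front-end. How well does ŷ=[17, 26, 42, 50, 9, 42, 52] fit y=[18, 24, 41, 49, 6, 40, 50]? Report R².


ȳ = 32.5714
SS_res = Σ(y-ŷ)² = 24
SS_tot = Σ(y-ȳ)² = 1691.71
R² = 1 - SS_res/SS_tot = 1 - 0.0142 = 0.9858

0.9858


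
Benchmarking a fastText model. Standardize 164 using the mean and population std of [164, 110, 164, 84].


μ = 130.5, σ = 34.7383
z = (164 - 130.5)/34.7383 = 0.9644

0.9644


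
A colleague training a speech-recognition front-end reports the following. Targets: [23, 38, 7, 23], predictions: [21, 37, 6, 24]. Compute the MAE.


Absolute errors: |23-21|=2, |38-37|=1, |7-6|=1, |23-24|=1
Sum = 5
MAE = 5/4 = 5/4

5/4


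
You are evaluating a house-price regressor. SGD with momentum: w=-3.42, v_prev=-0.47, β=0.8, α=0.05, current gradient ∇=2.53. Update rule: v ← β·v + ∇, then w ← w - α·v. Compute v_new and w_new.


v_new = 0.8·-0.47 + 2.53 = -0.376 + 2.53 = 2.154
w_new = -3.42 - 0.05·2.154 = -3.42 - 0.1077 = -3.5277

v_new=2.154, w_new=-3.5277


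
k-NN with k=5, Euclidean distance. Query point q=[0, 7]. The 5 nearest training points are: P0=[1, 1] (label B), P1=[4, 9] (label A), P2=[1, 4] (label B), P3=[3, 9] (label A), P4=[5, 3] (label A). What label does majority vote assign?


d(q,P0) = 6.0828  (label B)
d(q,P1) = 4.4721  (label A)
d(q,P2) = 3.1623  (label B)
d(q,P3) = 3.6056  (label A)
d(q,P4) = 6.4031  (label A)
Votes: A=3, B=2
Majority → A

A


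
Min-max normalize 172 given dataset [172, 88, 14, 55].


min=14, max=172
(172-14)/(172-14) = 158/158 = 1.0

1.0


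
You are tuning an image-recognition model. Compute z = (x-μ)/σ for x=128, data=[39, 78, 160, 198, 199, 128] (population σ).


μ = 133.6667, σ = 59.4325
z = (128 - 133.6667)/59.4325 = -0.0953

-0.0953


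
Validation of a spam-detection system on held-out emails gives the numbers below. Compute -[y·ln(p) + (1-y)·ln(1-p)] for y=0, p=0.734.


BCE = -[y·ln(p) + (1-y)·ln(1-p)]
= -0 - 1·ln(1-0.734)
= -ln(0.266) = 1.3243

1.3243


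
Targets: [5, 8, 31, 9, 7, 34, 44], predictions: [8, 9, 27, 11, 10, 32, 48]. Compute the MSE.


Squared errors: (5-8)²=9, (8-9)²=1, (31-27)²=16, (9-11)²=4, (7-10)²=9, (34-32)²=4, (44-48)²=16
Sum = 59
MSE = 59/7 = 59/7

59/7


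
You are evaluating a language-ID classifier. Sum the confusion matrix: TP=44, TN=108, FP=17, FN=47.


Total = TP + TN + FP + FN
= 44 + 108 + 17 + 47
= 216
(Predicted positive: 61, predicted negative: 155)

216


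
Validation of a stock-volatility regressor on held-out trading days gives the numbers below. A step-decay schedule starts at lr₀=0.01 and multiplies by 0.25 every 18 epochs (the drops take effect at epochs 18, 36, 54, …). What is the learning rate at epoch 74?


n_drops = ⌊74/18⌋ = 4
lr = 0.01·0.25^4 = 0.01·0.00390625 = 0.0000390625

0.0000390625


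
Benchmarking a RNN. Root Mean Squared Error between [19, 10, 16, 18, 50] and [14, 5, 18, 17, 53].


MSE = 64/5 = 12.8
RMSE = √(64/5) = 3.5777

3.5777


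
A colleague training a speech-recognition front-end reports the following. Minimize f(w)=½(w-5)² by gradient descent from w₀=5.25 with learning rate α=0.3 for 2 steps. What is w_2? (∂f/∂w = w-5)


step 1: grad = 5.25-5 = 0.25; w = 5.25 - 0.3·(0.25) = 5.175
step 2: grad = 5.175-5 = 0.175; w = 5.175 - 0.3·(0.175) = 5.1225

5.1225


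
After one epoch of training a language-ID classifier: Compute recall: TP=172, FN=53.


Recall = TP/(TP+FN)
= 172/(172+53)
= 172/225 = 76.44%

76.44%


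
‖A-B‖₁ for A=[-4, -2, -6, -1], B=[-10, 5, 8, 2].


d = |-4+ 10| + |-2-5| + |-6-8| + |-1-2|
  = 6 + 7 + 14 + 3
  = 30

30


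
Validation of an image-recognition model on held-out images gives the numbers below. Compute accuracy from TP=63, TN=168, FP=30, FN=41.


Accuracy = (TP+TN)/(TP+TN+FP+FN)
= (63+168)/(302)
= 231/302 = 76.49%

76.49%


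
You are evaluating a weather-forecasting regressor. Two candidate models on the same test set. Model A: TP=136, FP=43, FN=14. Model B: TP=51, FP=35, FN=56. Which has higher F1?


Model A: P=136/179=0.7598, R=136/150=0.9067, F1=2PR/(P+R)=2TP/(2TP+FP+FN)=272/329=0.8267
Model B: P=51/86=0.593, R=51/107=0.4766, F1=2PR/(P+R)=2TP/(2TP+FP+FN)=102/193=0.5285
0.8267 > 0.5285 → Model A

Model A


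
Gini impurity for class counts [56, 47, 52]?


Probabilities: [56/155, 47/155, 52/155] ≈ [0.3613, 0.3032, 0.3355]
Σpᵢ² = (3136 + 2209 + 2704)/155² = 8049/24025
Gini = 1 - Σpᵢ² = 1 - 8049/24025 = 0.665

0.665


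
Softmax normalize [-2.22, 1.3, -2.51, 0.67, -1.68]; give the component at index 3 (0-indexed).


Exponentials: e^-2.22=0.1086, e^1.3=3.6693, e^-2.51=0.0813, e^0.67=1.9542, e^-1.68=0.1864
Sum = 5.9998
Softmax = [0.0181, 0.6116, 0.0135, 0.3257, 0.0311]
p[3] = 1.9542/5.9998 = 0.3257

0.3257


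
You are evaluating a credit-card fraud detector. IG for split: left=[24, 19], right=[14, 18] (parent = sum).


Parent = [38, 37], H_parent = 0.9999
H_left = 0.9902 (n=43), H_right = 0.9887 (n=32)
H_children = (43/75)·0.9902 + (32/75)·0.9887 = 0.9896
IG = 0.9999 - 0.9896 = 0.0103

0.0103


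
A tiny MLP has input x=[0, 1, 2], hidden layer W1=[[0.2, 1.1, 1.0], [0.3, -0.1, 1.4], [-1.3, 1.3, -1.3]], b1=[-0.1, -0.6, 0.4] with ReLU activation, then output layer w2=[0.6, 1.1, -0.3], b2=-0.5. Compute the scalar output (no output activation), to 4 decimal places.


z1[0] = (0.2)·(0) + (1.1)·(1) + (1.0)·(2) - 0.1 = 3.0
z1[1] = (0.3)·(0) + (-0.1)·(1) + (1.4)·(2) - 0.6 = 2.1
z1[2] = (-1.3)·(0) + (1.3)·(1) + (-1.3)·(2) + 0.4 = -0.9
h = ReLU(z1) = [3.0, 2.1, 0.0]
output = (0.6)·(3.0) + (1.1)·(2.1) + (-0.3)·(0.0) - 0.5 = 3.61

3.61


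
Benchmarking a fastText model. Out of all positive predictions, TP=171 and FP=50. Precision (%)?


Precision = TP/(TP+FP)
= 171/(171+50)
= 171/221 = 77.38%

77.38%


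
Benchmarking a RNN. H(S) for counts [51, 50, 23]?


Probabilities: [51/124, 50/124, 23/124] ≈ [0.4113, 0.4032, 0.1855]
H = -((51/124)·log₂(51/124) + (50/124)·log₂(50/124) + (23/124)·log₂(23/124))
  = 1.5064 bits

1.5064 bits


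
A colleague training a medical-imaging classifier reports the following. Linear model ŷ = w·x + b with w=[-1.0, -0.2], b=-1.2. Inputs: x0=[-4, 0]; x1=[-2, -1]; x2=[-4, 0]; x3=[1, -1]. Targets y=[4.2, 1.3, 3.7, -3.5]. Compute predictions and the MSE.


ŷ0 = (-1.0)·(-4) + (-0.2)·(0) - 1.2 = 2.8
ŷ1 = (-1.0)·(-2) + (-0.2)·(-1) - 1.2 = 1.0
ŷ2 = (-1.0)·(-4) + (-0.2)·(0) - 1.2 = 2.8
ŷ3 = (-1.0)·(1) + (-0.2)·(-1) - 1.2 = -2.0
errors² = [1.96, 0.09, 0.81, 2.25]
MSE = 5.1100/4 = 1.2775

1.2775


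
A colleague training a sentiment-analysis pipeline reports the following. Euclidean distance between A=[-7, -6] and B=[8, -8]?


d = √((-7-8)² + (-6+ 8)²)
  = √(225 + 4)
  = √229 = 15.1327

15.1327


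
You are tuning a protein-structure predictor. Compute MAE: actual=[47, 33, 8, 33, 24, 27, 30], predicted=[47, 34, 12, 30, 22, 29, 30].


Absolute errors: |47-47|=0, |33-34|=1, |8-12|=4, |33-30|=3, |24-22|=2, |27-29|=2, |30-30|=0
Sum = 12
MAE = 12/7 = 12/7

12/7


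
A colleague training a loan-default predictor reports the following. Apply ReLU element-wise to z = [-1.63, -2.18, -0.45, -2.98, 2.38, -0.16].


ReLU(-1.63) = max(0, -1.63) = 0.0
ReLU(-2.18) = max(0, -2.18) = 0.0
ReLU(-0.45) = max(0, -0.45) = 0.0
ReLU(-2.98) = max(0, -2.98) = 0.0
ReLU(2.38) = max(0, 2.38) = 2.38
ReLU(-0.16) = max(0, -0.16) = 0.0
result = [0.0, 0.0, 0.0, 0.0, 2.38, 0.0]

[0.0, 0.0, 0.0, 0.0, 2.38, 0.0]


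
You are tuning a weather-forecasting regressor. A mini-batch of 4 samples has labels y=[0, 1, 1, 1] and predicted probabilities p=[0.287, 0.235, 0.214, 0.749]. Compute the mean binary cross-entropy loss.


L[0] = -ln(1-0.287) = -ln(0.713) = 0.3383
L[1] = -ln(0.235) = 1.4482
L[2] = -ln(0.214) = 1.5418
L[3] = -ln(0.749) = 0.289
mean = (0.3383 + 1.4482 + 1.5418 + 0.289)/4 = 0.9043

0.9043


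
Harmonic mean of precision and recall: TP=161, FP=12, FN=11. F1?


Precision = 161/173 = 0.9306
Recall = 161/172 = 0.936
F1 = 2·P·R/(P+R) = 2·TP/(2·TP+FP+FN) = 322/(322+12+11) = 322/345 = 0.9333

0.9333


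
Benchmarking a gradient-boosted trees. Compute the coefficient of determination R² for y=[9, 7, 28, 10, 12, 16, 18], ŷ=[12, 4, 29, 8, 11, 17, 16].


ȳ = 14.2857
SS_res = Σ(y-ŷ)² = 29
SS_tot = Σ(y-ȳ)² = 309.43
R² = 1 - SS_res/SS_tot = 1 - 0.0937 = 0.9063

0.9063


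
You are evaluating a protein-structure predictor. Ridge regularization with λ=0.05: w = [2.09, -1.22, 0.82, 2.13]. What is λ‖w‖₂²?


‖w‖₂² = (2.09)² + (-1.22)² + (0.82)² + (2.13)²
     = 4.3681 + 1.4884 + 0.6724 + 4.5369
     = 11.0658
λ·‖w‖₂² = 0.05·11.0658 = 0.55329

0.55329


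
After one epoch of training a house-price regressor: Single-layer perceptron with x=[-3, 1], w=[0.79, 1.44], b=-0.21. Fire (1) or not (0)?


z = (-3)·(0.79) + (1)·(1.44) - 0.21
  = -1.14
step(z) = 0 (z<0)

0


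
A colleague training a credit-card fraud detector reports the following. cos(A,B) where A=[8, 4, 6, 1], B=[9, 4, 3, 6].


A·B = 8·9 + 4·4 + 6·3 + 1·6 = 112
‖A‖ = √117 = 10.8167, ‖B‖ = √142 = 11.9164
cos = 112/(√117·√142) = 112/√16614 = 0.8689

0.8689


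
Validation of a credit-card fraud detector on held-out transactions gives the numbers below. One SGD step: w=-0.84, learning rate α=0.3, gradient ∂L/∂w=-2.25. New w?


w_new = w - α·∇
= -0.84 - 0.3·-2.25
= -0.84 + 0.675
= -0.165

-0.165


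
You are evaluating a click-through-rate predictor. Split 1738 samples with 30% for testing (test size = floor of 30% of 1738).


Test = ⌊1738·30/100⌋ = 521
Train = 1738 - 521 = 1217

Train: 1217, Test: 521


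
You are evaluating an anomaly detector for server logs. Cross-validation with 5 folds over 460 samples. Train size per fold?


Fold size = 460/5 = 92
Training per fold = 460 - 92 = 368

368


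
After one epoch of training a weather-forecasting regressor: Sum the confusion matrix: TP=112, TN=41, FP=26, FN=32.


Total = TP + TN + FP + FN
= 112 + 41 + 26 + 32
= 211
(Predicted positive: 138, predicted negative: 73)

211


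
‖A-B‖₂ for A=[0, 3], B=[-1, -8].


d = √((0+ 1)² + (3+ 8)²)
  = √(1 + 121)
  = √122 = 11.0454

11.0454


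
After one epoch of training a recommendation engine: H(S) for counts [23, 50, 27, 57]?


Probabilities: [23/157, 50/157, 27/157, 57/157] ≈ [0.1465, 0.3185, 0.172, 0.3631]
H = -((23/157)·log₂(23/157) + (50/157)·log₂(50/157) + (27/157)·log₂(27/157) + (57/157)·log₂(57/157))
  = 1.8991 bits

1.8991 bits


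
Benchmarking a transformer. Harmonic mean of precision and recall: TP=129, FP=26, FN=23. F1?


Precision = 129/155 = 0.8323
Recall = 129/152 = 0.8487
F1 = 2·P·R/(P+R) = 2·TP/(2·TP+FP+FN) = 258/(258+26+23) = 258/307 = 0.8404

0.8404


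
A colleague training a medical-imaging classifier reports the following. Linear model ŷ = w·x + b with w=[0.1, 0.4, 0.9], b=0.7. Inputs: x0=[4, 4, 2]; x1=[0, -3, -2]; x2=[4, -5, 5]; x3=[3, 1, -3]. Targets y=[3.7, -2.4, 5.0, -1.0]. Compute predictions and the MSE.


ŷ0 = (0.1)·(4) + (0.4)·(4) + (0.9)·(2) + 0.7 = 4.5
ŷ1 = (0.1)·(0) + (0.4)·(-3) + (0.9)·(-2) + 0.7 = -2.3
ŷ2 = (0.1)·(4) + (0.4)·(-5) + (0.9)·(5) + 0.7 = 3.6
ŷ3 = (0.1)·(3) + (0.4)·(1) + (0.9)·(-3) + 0.7 = -1.3
errors² = [0.64, 0.01, 1.96, 0.09]
MSE = 2.7000/4 = 0.675

0.675


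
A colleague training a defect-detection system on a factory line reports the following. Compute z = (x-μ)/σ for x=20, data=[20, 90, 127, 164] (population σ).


μ = 100.25, σ = 53.2089
z = (20 - 100.25)/53.2089 = -1.5082

-1.5082


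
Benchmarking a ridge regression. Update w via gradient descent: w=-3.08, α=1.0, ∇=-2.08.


w_new = w - α·∇
= -3.08 - 1.0·-2.08
= -3.08 + 2.08
= -1

-1


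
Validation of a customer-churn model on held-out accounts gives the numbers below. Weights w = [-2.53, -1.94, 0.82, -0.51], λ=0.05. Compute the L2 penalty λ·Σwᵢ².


‖w‖₂² = (-2.53)² + (-1.94)² + (0.82)² + (-0.51)²
     = 6.4009 + 3.7636 + 0.6724 + 0.2601
     = 11.097
λ·‖w‖₂² = 0.05·11.097 = 0.55485

0.55485


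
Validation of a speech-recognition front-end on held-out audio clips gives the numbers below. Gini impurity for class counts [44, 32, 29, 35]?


Probabilities: [44/140, 32/140, 29/140, 35/140] ≈ [0.3143, 0.2286, 0.2071, 0.25]
Σpᵢ² = (1936 + 1024 + 841 + 1225)/140² = 5026/19600
Gini = 1 - Σpᵢ² = 1 - 5026/19600 = 0.7436

0.7436


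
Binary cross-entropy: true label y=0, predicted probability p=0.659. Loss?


BCE = -[y·ln(p) + (1-y)·ln(1-p)]
= -0 - 1·ln(1-0.659)
= -ln(0.341) = 1.0759

1.0759


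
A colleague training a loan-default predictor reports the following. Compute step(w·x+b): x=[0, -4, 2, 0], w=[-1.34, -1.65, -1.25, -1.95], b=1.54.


z = (0)·(-1.34) + (-4)·(-1.65) + (2)·(-1.25) + (0)·(-1.95) + 1.54
  = 5.64
step(z) = 1 (z≥0)

1


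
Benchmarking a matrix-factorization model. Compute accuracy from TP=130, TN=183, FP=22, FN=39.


Accuracy = (TP+TN)/(TP+TN+FP+FN)
= (130+183)/(374)
= 313/374 = 83.69%

83.69%


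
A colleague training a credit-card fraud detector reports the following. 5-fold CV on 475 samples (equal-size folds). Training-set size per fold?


Fold size = 475/5 = 95
Training per fold = 475 - 95 = 380

380


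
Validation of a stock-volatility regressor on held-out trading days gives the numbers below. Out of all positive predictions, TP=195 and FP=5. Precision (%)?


Precision = TP/(TP+FP)
= 195/(195+5)
= 195/200 = 97.5%

97.5%


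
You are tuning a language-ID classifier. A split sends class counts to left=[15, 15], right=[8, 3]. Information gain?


Parent = [23, 18], H_parent = 0.9892
H_left = 1 (n=30), H_right = 0.8454 (n=11)
H_children = (30/41)·1 + (11/41)·0.8454 = 0.9585
IG = 0.9892 - 0.9585 = 0.0307

0.0307


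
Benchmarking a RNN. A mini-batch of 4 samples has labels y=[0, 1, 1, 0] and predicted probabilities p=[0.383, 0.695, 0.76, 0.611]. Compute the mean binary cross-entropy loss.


L[0] = -ln(1-0.383) = -ln(0.617) = 0.4829
L[1] = -ln(0.695) = 0.3638
L[2] = -ln(0.76) = 0.2744
L[3] = -ln(1-0.611) = -ln(0.389) = 0.9442
mean = (0.4829 + 0.3638 + 0.2744 + 0.9442)/4 = 0.5163

0.5163


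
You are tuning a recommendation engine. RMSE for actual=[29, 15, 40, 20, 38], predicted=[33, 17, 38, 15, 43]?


MSE = 74/5 = 14.8
RMSE = √(74/5) = 3.8471

3.8471


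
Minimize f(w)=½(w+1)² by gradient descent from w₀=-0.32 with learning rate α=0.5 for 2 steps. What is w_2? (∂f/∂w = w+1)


step 1: grad = -0.32+1 = 0.68; w = -0.32 - 0.5·(0.68) = -0.66
step 2: grad = -0.66+1 = 0.34; w = -0.66 - 0.5·(0.34) = -0.83

-0.83


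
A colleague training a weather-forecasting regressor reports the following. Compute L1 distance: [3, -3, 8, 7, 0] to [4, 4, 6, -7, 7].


d = |3-4| + |-3-4| + |8-6| + |7+ 7| + |0-7|
  = 1 + 7 + 2 + 14 + 7
  = 31

31


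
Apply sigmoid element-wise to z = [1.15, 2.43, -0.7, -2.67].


σ(1.15) = 1/(1+e^-1.15) = 0.7595
σ(2.43) = 1/(1+e^-2.43) = 0.9191
σ(-0.7) = 1/(1+e^0.7) = 0.3318
σ(-2.67) = 1/(1+e^2.67) = 0.0648
result = [0.7595, 0.9191, 0.3318, 0.0648]

[0.7595, 0.9191, 0.3318, 0.0648]


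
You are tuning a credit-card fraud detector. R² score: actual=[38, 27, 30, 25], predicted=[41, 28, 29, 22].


ȳ = 30
SS_res = Σ(y-ŷ)² = 20
SS_tot = Σ(y-ȳ)² = 98
R² = 1 - SS_res/SS_tot = 1 - 0.2041 = 0.7959

0.7959


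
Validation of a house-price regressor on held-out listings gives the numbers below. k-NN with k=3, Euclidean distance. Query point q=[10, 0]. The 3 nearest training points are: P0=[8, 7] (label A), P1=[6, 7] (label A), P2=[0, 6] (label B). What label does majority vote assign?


d(q,P0) = 7.2801  (label A)
d(q,P1) = 8.0623  (label A)
d(q,P2) = 11.6619  (label B)
Votes: A=2, B=1
Majority → A

A


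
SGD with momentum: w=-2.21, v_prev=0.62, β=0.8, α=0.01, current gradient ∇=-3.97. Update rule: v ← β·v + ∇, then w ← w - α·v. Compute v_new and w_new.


v_new = 0.8·0.62 - 3.97 = 0.496 - 3.97 = -3.474
w_new = -2.21 - 0.01·-3.474 = -2.21 + 0.03474 = -2.17526

v_new=-3.474, w_new=-2.17526


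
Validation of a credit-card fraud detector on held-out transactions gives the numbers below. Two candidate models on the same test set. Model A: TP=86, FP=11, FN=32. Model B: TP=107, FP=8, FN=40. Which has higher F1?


Model A: P=86/97=0.8866, R=86/118=0.7288, F1=2PR/(P+R)=2TP/(2TP+FP+FN)=172/215=0.8
Model B: P=107/115=0.9304, R=107/147=0.7279, F1=2PR/(P+R)=2TP/(2TP+FP+FN)=214/262=0.8168
0.8 < 0.8168 → Model B

Model B


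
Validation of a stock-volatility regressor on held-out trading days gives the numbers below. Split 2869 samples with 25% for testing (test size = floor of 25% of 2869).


Test = ⌊2869·25/100⌋ = 717
Train = 2869 - 717 = 2152

Train: 2152, Test: 717


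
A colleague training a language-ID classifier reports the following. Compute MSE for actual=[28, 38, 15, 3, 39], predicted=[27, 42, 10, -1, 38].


Squared errors: (28-27)²=1, (38-42)²=16, (15-10)²=25, (3+ 1)²=16, (39-38)²=1
Sum = 59
MSE = 59/5 = 59/5

59/5


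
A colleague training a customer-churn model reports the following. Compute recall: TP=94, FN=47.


Recall = TP/(TP+FN)
= 94/(94+47)
= 94/141 = 66.67%

66.67%


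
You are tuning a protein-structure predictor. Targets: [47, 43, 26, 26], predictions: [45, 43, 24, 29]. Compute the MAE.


Absolute errors: |47-45|=2, |43-43|=0, |26-24|=2, |26-29|=3
Sum = 7
MAE = 7/4 = 7/4

7/4


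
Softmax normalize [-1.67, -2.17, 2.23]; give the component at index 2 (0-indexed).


Exponentials: e^-1.67=0.1882, e^-2.17=0.1142, e^2.23=9.2999
Sum = 9.6023
Softmax = [0.0196, 0.0119, 0.9685]
p[2] = 9.2999/9.6023 = 0.9685

0.9685


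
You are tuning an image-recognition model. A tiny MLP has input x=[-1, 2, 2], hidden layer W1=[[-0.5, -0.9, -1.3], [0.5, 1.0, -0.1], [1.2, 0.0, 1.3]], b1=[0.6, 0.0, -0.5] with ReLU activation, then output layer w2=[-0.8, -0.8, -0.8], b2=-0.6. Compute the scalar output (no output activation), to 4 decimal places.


z1[0] = (-0.5)·(-1) + (-0.9)·(2) + (-1.3)·(2) + 0.6 = -3.3
z1[1] = (0.5)·(-1) + (1.0)·(2) + (-0.1)·(2) + 0.0 = 1.3
z1[2] = (1.2)·(-1) + (0.0)·(2) + (1.3)·(2) - 0.5 = 0.9
h = ReLU(z1) = [0.0, 1.3, 0.9]
output = (-0.8)·(0.0) + (-0.8)·(1.3) + (-0.8)·(0.9) - 0.6 = -2.36

-2.36


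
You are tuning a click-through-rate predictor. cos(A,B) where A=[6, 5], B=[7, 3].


A·B = 6·7 + 5·3 = 57
‖A‖ = √61 = 7.8102, ‖B‖ = √58 = 7.6158
cos = 57/(√61·√58) = 57/√3538 = 0.9583

0.9583
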